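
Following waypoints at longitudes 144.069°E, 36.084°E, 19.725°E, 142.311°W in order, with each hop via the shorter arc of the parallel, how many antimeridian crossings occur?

0

Leg 1: +144.069° → +36.084°, shortest Δλ = -107.985° (west) — does not cross 180°.
Leg 2: +36.084° → +19.725°, shortest Δλ = -16.359° (west) — does not cross 180°.
Leg 3: +19.725° → -142.311°, shortest Δλ = -162.036° (west) — does not cross 180°.
Total crossings: 0.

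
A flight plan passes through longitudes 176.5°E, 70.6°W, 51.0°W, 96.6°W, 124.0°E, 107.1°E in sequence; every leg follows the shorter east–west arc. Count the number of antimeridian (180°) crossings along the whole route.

2

Leg 1: +176.5° → -70.6°, shortest Δλ = 112.9° (east) — crosses 180°.
Leg 2: -70.6° → -51.0°, shortest Δλ = 19.6° (east) — does not cross 180°.
Leg 3: -51.0° → -96.6°, shortest Δλ = -45.6° (west) — does not cross 180°.
Leg 4: -96.6° → +124.0°, shortest Δλ = -139.4° (west) — crosses 180°.
Leg 5: +124.0° → +107.1°, shortest Δλ = -16.9° (west) — does not cross 180°.
Total crossings: 2.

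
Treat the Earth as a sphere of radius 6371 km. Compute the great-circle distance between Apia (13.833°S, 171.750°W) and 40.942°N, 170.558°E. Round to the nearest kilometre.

6357 km

Δλ = 170.558 − -171.750 = 342.308°; wrapped into (−180°, 180°]: -17.692°.
Δφ = 40.942 − -13.833 = 54.775°.
a = sin²(Δφ/2) + cos φ₁ · cos φ₂ · sin²(Δλ/2) = 0.228951.
c = 2·atan2(√a, √(1−a)) = 0.99786 rad → d = 6371·c ≈ 6357.39 km.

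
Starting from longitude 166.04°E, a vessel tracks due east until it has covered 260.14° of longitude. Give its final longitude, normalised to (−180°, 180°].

Start at +166.04°; shift +260.14° → +426.18°.
+426.18° lies outside (−180°, 180°]; subtract 360° → +66.18°.

66.18°E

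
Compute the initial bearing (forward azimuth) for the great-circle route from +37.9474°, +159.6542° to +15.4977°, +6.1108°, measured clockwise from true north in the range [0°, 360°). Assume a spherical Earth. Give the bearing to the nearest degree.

330°

Δλ = 6.1108 − 159.6542 = -153.5434°.
θ = atan2( sin Δλ · cos φ₂ , cos φ₁ · sin φ₂ − sin φ₁ · cos φ₂ · cos Δλ )
  = atan2(-0.42932, 0.74123) = -30.080° → normalised to [0°, 360°): 329.920°.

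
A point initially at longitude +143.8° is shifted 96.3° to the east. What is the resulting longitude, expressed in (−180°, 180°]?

Start at +143.8°; shift +96.3° → +240.1°.
+240.1° lies outside (−180°, 180°]; subtract 360° → -119.9°.

-119.9°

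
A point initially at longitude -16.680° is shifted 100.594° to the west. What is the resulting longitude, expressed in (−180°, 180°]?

-117.274°

Start at -16.680°; shift −100.594° → -117.274°.
-117.274° already lies in (−180°, 180°].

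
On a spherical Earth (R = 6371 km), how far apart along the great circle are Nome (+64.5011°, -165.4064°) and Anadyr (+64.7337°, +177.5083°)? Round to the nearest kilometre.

Δλ = 177.5083 − -165.4064 = 342.9147°; wrapped into (−180°, 180°]: -17.0853°.
Δφ = 64.7337 − 64.5011 = 0.2326°.
a = sin²(Δφ/2) + cos φ₁ · cos φ₂ · sin²(Δλ/2) = 0.004059.
c = 2·atan2(√a, √(1−a)) = 0.12750 rad → d = 6371·c ≈ 812.31 km.

812 km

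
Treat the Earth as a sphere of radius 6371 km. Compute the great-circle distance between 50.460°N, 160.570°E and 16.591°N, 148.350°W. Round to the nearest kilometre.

Δλ = -148.350 − 160.570 = -308.920°; wrapped into (−180°, 180°]: 51.080°.
Δφ = 16.591 − 50.460 = -33.869°.
a = sin²(Δφ/2) + cos φ₁ · cos φ₂ · sin²(Δλ/2) = 0.198252.
c = 2·atan2(√a, √(1−a)) = 0.92292 rad → d = 6371·c ≈ 5879.92 km.

5880 km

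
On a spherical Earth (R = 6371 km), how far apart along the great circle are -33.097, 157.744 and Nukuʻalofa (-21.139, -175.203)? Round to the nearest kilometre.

Δλ = -175.203 − 157.744 = -332.947°; wrapped into (−180°, 180°]: 27.053°.
Δφ = -21.139 − -33.097 = 11.958°.
a = sin²(Δφ/2) + cos φ₁ · cos φ₂ · sin²(Δλ/2) = 0.053597.
c = 2·atan2(√a, √(1−a)) = 0.46726 rad → d = 6371·c ≈ 2976.90 km.

2977 km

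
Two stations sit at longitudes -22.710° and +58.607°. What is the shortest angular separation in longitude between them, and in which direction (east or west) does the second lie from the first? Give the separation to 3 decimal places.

Raw difference: 58.607 − -22.710 = 81.317°.
Normalise into (−180°, 180°]: 81.317° stays 81.317°.
Positive ⇒ the second point lies to the east; separation 81.317°.

81.317° east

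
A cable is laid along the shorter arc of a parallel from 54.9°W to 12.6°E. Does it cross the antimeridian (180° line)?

No

Signed shortest Δλ = ((12.6 − -54.9 + 180) mod 360) − 180 = 67.5°.
Going east by 67.5° from -54.9° reaches +12.6° without touching 180°.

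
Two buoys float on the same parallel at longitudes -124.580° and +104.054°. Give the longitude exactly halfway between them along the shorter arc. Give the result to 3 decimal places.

+169.737°

Signed shortest Δλ from -124.580° to +104.054° is -131.366°.
Midpoint longitude = -124.580° + (-131.366°)/2 = -124.580° − 65.683° = -190.263°.
Normalise into (−180°, 180°]: +169.737°.
(The naïve average (-124.580 + +104.054)/2 = -10.263° is on the wrong side of the globe.)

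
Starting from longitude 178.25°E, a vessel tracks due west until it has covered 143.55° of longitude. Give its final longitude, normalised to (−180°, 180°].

Start at +178.25°; shift −143.55° → +34.70°.
+34.70° already lies in (−180°, 180°].

34.70°E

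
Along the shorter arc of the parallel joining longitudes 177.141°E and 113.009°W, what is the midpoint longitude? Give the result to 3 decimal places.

Signed shortest Δλ from +177.141° to -113.009° is +69.850°.
Midpoint longitude = +177.141° + (+69.850°)/2 = +177.141° + 34.925° = +212.066°.
Normalise into (−180°, 180°]: -147.934°.
(The naïve average (+177.141 + -113.009)/2 = 32.066° is on the wrong side of the globe.)

147.934°W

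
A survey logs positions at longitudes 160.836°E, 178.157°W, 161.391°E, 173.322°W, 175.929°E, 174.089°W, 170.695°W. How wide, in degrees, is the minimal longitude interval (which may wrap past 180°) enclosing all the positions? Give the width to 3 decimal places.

28.469°

Sort the longitudes: -178.157°, -174.089°, -173.322°, -170.695°, +160.836°, +161.391°, +175.929°.
Eastward gaps between consecutive values (wrapping around): 4.068°, 0.767°, 2.627°, 331.531°, 0.555°, 14.538°, 5.914°.
Largest gap = 331.531° ⇒ minimal covering band is its complement: 360° − 331.531° = 28.469°.
Band runs from +160.836° eastward to -170.695°, crossing the antimeridian.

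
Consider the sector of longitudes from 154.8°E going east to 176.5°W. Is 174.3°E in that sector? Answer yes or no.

Band width going east from +154.8° to -176.5°: ((-176.5 − 154.8) mod 360) = 28.7°.
Offset of +174.3° east of the west edge: ((174.3 − 154.8) mod 360) = 19.5°.
19.5° ≤ 28.7° ⇒ inside.

Yes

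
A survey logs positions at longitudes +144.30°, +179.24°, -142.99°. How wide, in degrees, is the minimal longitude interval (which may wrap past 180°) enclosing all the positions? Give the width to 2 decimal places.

72.71°

Sort the longitudes: -142.99°, +144.30°, +179.24°.
Eastward gaps between consecutive values (wrapping around): 287.29°, 34.94°, 37.77°.
Largest gap = 287.29° ⇒ minimal covering band is its complement: 360° − 287.29° = 72.71°.
Band runs from +144.30° eastward to -142.99°, crossing the antimeridian.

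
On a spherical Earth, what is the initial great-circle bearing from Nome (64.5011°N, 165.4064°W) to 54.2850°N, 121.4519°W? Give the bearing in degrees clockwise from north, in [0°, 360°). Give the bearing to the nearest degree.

94°

Δλ = -121.4519 − -165.4064 = 43.9545°.
θ = atan2( sin Δλ · cos φ₂ , cos φ₁ · sin φ₂ − sin φ₁ · cos φ₂ · cos Δλ )
  = atan2(0.40518, -0.02977) = 94.203° → normalised to [0°, 360°): 94.203°.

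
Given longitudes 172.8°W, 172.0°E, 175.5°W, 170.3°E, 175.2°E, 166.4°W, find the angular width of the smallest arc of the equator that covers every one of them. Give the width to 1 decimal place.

Sort the longitudes: -175.5°, -172.8°, -166.4°, +170.3°, +172.0°, +175.2°.
Eastward gaps between consecutive values (wrapping around): 2.7°, 6.4°, 336.7°, 1.7°, 3.2°, 9.3°.
Largest gap = 336.7° ⇒ minimal covering band is its complement: 360° − 336.7° = 23.3°.
Band runs from +170.3° eastward to -166.4°, crossing the antimeridian.

23.3°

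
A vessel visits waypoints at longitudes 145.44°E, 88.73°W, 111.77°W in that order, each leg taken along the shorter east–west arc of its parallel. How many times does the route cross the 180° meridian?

Leg 1: +145.44° → -88.73°, shortest Δλ = 125.83° (east) — crosses 180°.
Leg 2: -88.73° → -111.77°, shortest Δλ = -23.04° (west) — does not cross 180°.
Total crossings: 1.

1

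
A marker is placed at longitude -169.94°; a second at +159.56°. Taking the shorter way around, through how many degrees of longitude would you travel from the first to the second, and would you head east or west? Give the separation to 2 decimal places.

Raw difference: 159.56 − -169.94 = 329.5°.
Normalise into (−180°, 180°]: 329.5° − 360° = -30.5°.
Negative ⇒ the second point lies to the west; separation 30.50°.

30.50° west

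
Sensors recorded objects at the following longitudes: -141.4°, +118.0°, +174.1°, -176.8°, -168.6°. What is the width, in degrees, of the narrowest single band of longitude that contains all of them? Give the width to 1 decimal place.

100.6°

Sort the longitudes: -176.8°, -168.6°, -141.4°, +118.0°, +174.1°.
Eastward gaps between consecutive values (wrapping around): 8.2°, 27.2°, 259.4°, 56.1°, 9.1°.
Largest gap = 259.4° ⇒ minimal covering band is its complement: 360° − 259.4° = 100.6°.
Band runs from +118.0° eastward to -141.4°, crossing the antimeridian.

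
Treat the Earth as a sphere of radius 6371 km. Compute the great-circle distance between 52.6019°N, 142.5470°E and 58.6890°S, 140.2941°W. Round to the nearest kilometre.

Δλ = -140.2941 − 142.5470 = -282.8411°; wrapped into (−180°, 180°]: 77.1589°.
Δφ = -58.6890 − 52.6019 = -111.2909°.
a = sin²(Δφ/2) + cos φ₁ · cos φ₂ · sin²(Δλ/2) = 0.804292.
c = 2·atan2(√a, √(1−a)) = 2.22507 rad → d = 6371·c ≈ 14175.93 km.

14176 km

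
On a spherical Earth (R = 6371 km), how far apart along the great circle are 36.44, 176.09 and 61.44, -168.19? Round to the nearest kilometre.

Δλ = -168.19 − 176.09 = -344.28°; wrapped into (−180°, 180°]: 15.72°.
Δφ = 61.44 − 36.44 = 25.00°.
a = sin²(Δφ/2) + cos φ₁ · cos φ₂ · sin²(Δλ/2) = 0.054039.
c = 2·atan2(√a, √(1−a)) = 0.46922 rad → d = 6371·c ≈ 2989.38 km.

2989 km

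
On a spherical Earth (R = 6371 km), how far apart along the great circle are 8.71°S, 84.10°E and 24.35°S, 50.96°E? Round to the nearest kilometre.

Δλ = 50.96 − 84.10 = -33.14°.
Δφ = -24.35 − -8.71 = -15.64°.
a = sin²(Δφ/2) + cos φ₁ · cos φ₂ · sin²(Δλ/2) = 0.091755.
c = 2·atan2(√a, √(1−a)) = 0.61549 rad → d = 6371·c ≈ 3921.29 km.

3921 km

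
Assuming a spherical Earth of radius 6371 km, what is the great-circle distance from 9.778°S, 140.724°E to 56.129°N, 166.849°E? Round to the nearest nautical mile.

4166 nmi

Δλ = 166.849 − 140.724 = 26.125°.
Δφ = 56.129 − -9.778 = 65.907°.
a = sin²(Δφ/2) + cos φ₁ · cos φ₂ · sin²(Δλ/2) = 0.323946.
c = 2·atan2(√a, √(1−a)) = 1.21097 rad → d = 6371·c ≈ 7715.12 km ≈ 4165.83 nmi.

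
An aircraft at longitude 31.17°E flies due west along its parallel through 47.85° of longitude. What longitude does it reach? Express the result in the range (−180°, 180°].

16.68°W

Start at +31.17°; shift −47.85° → -16.68°.
-16.68° already lies in (−180°, 180°].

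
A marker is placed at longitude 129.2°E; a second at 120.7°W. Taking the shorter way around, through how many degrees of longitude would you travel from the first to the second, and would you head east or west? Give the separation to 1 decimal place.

Raw difference: -120.7 − 129.2 = -249.9°.
Normalise into (−180°, 180°]: -249.9° + 360° = 110.1°.
Positive ⇒ the second point lies to the east; separation 110.1°.

110.1° east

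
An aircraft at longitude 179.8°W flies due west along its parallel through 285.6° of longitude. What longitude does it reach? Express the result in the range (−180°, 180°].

105.4°W

Start at -179.8°; shift −285.6° → -465.4°.
-465.4° lies outside (−180°, 180°]; add 360° → -105.4°.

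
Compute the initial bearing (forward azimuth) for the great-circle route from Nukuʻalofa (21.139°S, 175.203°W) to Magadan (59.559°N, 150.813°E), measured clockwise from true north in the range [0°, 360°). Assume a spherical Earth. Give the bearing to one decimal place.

343.5°

Δλ = 150.813 − -175.203 = 326.016°; wrapped into (−180°, 180°]: -33.984°.
θ = atan2( sin Δλ · cos φ₂ , cos φ₁ · sin φ₂ − sin φ₁ · cos φ₂ · cos Δλ )
  = atan2(-0.28320, 0.95564) = -16.507° → normalised to [0°, 360°): 343.493°.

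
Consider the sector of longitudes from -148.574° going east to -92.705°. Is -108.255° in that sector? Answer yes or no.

Band width going east from -148.574° to -92.705°: ((-92.705 − -148.574) mod 360) = 55.869°.
Offset of -108.255° east of the west edge: ((-108.255 − -148.574) mod 360) = 40.319°.
40.319° ≤ 55.869° ⇒ inside.

Yes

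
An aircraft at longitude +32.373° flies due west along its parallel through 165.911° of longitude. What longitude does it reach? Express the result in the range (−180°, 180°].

Start at +32.373°; shift −165.911° → -133.538°.
-133.538° already lies in (−180°, 180°].

-133.538°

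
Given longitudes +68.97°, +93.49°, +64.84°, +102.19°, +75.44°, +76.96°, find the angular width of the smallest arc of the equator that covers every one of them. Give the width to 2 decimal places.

37.35°

Sort the longitudes: +64.84°, +68.97°, +75.44°, +76.96°, +93.49°, +102.19°.
Eastward gaps between consecutive values (wrapping around): 4.13°, 6.47°, 1.52°, 16.53°, 8.70°, 322.65°.
Largest gap = 322.65° ⇒ minimal covering band is its complement: 360° − 322.65° = 37.35°.
Band runs from +64.84° eastward to +102.19°.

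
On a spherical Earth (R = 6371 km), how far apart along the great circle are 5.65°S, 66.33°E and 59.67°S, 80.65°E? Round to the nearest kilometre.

Δλ = 80.65 − 66.33 = 14.32°.
Δφ = -59.67 − -5.65 = -54.02°.
a = sin²(Δφ/2) + cos φ₁ · cos φ₂ · sin²(Δλ/2) = 0.214055.
c = 2·atan2(√a, √(1−a)) = 0.96199 rad → d = 6371·c ≈ 6128.84 km.

6129 km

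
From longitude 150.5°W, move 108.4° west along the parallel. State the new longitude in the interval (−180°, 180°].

101.1°E

Start at -150.5°; shift −108.4° → -258.9°.
-258.9° lies outside (−180°, 180°]; add 360° → +101.1°.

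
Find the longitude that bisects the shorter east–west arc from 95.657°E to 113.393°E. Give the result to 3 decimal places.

104.525°E

Signed shortest Δλ from +95.657° to +113.393° is +17.736°.
Midpoint longitude = +95.657° + (+17.736°)/2 = +95.657° + 8.868° = +104.525°.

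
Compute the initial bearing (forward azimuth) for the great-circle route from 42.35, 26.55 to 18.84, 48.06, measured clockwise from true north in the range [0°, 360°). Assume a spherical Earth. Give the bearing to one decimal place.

135.6°

Δλ = 48.06 − 26.55 = 21.51°.
θ = atan2( sin Δλ · cos φ₂ , cos φ₁ · sin φ₂ − sin φ₁ · cos φ₂ · cos Δλ )
  = atan2(0.34702, -0.35450) = 135.611° → normalised to [0°, 360°): 135.611°.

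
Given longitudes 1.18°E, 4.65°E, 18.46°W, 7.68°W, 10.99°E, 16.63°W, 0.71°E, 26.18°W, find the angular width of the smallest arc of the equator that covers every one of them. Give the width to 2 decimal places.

Sort the longitudes: -26.18°, -18.46°, -16.63°, -7.68°, +0.71°, +1.18°, +4.65°, +10.99°.
Eastward gaps between consecutive values (wrapping around): 7.72°, 1.83°, 8.95°, 8.39°, 0.47°, 3.47°, 6.34°, 322.83°.
Largest gap = 322.83° ⇒ minimal covering band is its complement: 360° − 322.83° = 37.17°.
Band runs from -26.18° eastward to +10.99°.

37.17°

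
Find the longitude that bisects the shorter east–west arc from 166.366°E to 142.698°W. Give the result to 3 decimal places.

168.166°W

Signed shortest Δλ from +166.366° to -142.698° is +50.936°.
Midpoint longitude = +166.366° + (+50.936°)/2 = +166.366° + 25.468° = +191.834°.
Normalise into (−180°, 180°]: -168.166°.
(The naïve average (+166.366 + -142.698)/2 = 11.834° is on the wrong side of the globe.)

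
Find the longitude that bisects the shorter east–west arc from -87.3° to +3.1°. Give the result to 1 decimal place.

Signed shortest Δλ from -87.3° to +3.1° is +90.4°.
Midpoint longitude = -87.3° + (+90.4°)/2 = -87.3° + 45.2° = -42.1°.

-42.1°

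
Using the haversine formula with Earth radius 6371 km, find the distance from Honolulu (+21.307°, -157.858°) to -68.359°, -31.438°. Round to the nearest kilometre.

13655 km

Δλ = -31.438 − -157.858 = 126.420°.
Δφ = -68.359 − 21.307 = -89.666°.
a = sin²(Δφ/2) + cos φ₁ · cos φ₂ · sin²(Δλ/2) = 0.770868.
c = 2·atan2(√a, √(1−a)) = 2.14330 rad → d = 6371·c ≈ 13654.95 km.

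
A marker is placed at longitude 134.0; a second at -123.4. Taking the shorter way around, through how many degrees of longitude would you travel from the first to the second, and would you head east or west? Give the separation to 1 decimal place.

102.6° east

Raw difference: -123.4 − 134.0 = -257.4°.
Normalise into (−180°, 180°]: -257.4° + 360° = 102.6°.
Positive ⇒ the second point lies to the east; separation 102.6°.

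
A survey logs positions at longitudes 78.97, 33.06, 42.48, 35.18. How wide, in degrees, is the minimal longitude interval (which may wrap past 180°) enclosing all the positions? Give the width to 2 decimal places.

45.91°

Sort the longitudes: +33.06°, +35.18°, +42.48°, +78.97°.
Eastward gaps between consecutive values (wrapping around): 2.12°, 7.30°, 36.49°, 314.09°.
Largest gap = 314.09° ⇒ minimal covering band is its complement: 360° − 314.09° = 45.91°.
Band runs from +33.06° eastward to +78.97°.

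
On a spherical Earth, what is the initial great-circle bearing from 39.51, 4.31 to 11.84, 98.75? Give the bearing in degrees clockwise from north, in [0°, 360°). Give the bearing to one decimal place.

78.1°

Δλ = 98.75 − 4.31 = 94.44°.
θ = atan2( sin Δλ · cos φ₂ , cos φ₁ · sin φ₂ − sin φ₁ · cos φ₂ · cos Δλ )
  = atan2(0.97579, 0.20650) = 78.051° → normalised to [0°, 360°): 78.051°.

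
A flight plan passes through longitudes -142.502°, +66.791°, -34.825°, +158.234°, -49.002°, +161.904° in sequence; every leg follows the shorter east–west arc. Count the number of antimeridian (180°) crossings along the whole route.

Leg 1: -142.502° → +66.791°, shortest Δλ = -150.707° (west) — crosses 180°.
Leg 2: +66.791° → -34.825°, shortest Δλ = -101.616° (west) — does not cross 180°.
Leg 3: -34.825° → +158.234°, shortest Δλ = -166.941° (west) — crosses 180°.
Leg 4: +158.234° → -49.002°, shortest Δλ = 152.764° (east) — crosses 180°.
Leg 5: -49.002° → +161.904°, shortest Δλ = -149.094° (west) — crosses 180°.
Total crossings: 4.

4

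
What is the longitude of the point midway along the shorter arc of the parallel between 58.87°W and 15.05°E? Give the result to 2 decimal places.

Signed shortest Δλ from -58.87° to +15.05° is +73.92°.
Midpoint longitude = -58.87° + (+73.92°)/2 = -58.87° + 36.96° = -21.91°.

21.91°W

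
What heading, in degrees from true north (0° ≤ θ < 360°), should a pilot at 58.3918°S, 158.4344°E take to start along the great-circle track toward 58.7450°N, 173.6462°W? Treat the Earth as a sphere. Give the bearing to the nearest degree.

Δλ = -173.6462 − 158.4344 = -332.0806°; wrapped into (−180°, 180°]: 27.9194°.
θ = atan2( sin Δλ · cos φ₂ , cos φ₁ · sin φ₂ − sin φ₁ · cos φ₂ · cos Δλ )
  = atan2(0.24294, 0.83849) = 16.158° → normalised to [0°, 360°): 16.158°.

16°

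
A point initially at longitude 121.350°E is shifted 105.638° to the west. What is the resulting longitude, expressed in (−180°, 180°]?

15.712°E

Start at +121.350°; shift −105.638° → +15.712°.
+15.712° already lies in (−180°, 180°].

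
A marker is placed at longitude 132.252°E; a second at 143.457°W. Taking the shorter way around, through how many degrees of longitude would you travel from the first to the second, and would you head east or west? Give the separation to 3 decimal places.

Raw difference: -143.457 − 132.252 = -275.709°.
Normalise into (−180°, 180°]: -275.709° + 360° = 84.291°.
Positive ⇒ the second point lies to the east; separation 84.291°.

84.291° east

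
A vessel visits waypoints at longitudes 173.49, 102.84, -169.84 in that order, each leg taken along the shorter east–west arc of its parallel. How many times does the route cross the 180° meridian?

Leg 1: +173.49° → +102.84°, shortest Δλ = -70.65° (west) — does not cross 180°.
Leg 2: +102.84° → -169.84°, shortest Δλ = 87.32° (east) — crosses 180°.
Total crossings: 1.

1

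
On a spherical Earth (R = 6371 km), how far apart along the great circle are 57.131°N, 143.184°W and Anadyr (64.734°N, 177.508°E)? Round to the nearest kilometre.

Δλ = 177.508 − -143.184 = 320.692°; wrapped into (−180°, 180°]: -39.308°.
Δφ = 64.734 − 57.131 = 7.603°.
a = sin²(Δφ/2) + cos φ₁ · cos φ₂ · sin²(Δλ/2) = 0.030600.
c = 2·atan2(√a, √(1−a)) = 0.35167 rad → d = 6371·c ≈ 2240.48 km.

2240 km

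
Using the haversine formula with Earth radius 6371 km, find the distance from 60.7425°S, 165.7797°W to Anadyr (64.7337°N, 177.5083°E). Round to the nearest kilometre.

14022 km

Δλ = 177.5083 − -165.7797 = 343.2880°; wrapped into (−180°, 180°]: -16.7120°.
Δφ = 64.7337 − -60.7425 = 125.4762°.
a = sin²(Δφ/2) + cos φ₁ · cos φ₂ · sin²(Δλ/2) = 0.794588.
c = 2·atan2(√a, √(1−a)) = 2.20083 rad → d = 6371·c ≈ 14021.52 km.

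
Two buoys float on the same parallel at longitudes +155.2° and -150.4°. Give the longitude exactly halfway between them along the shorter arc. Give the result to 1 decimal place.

Signed shortest Δλ from +155.2° to -150.4° is +54.4°.
Midpoint longitude = +155.2° + (+54.4°)/2 = +155.2° + 27.2° = +182.4°.
Normalise into (−180°, 180°]: -177.6°.
(The naïve average (+155.2 + -150.4)/2 = 2.4° is on the wrong side of the globe.)

-177.6°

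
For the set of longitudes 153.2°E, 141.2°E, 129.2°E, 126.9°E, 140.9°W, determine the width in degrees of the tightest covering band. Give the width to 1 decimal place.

92.2°

Sort the longitudes: -140.9°, +126.9°, +129.2°, +141.2°, +153.2°.
Eastward gaps between consecutive values (wrapping around): 267.8°, 2.3°, 12.0°, 12.0°, 65.9°.
Largest gap = 267.8° ⇒ minimal covering band is its complement: 360° − 267.8° = 92.2°.
Band runs from +126.9° eastward to -140.9°, crossing the antimeridian.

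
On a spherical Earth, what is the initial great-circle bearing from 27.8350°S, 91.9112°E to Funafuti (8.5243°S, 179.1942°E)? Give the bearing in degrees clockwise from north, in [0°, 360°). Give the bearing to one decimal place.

Δλ = 179.1942 − 91.9112 = 87.2830°.
θ = atan2( sin Δλ · cos φ₂ , cos φ₁ · sin φ₂ − sin φ₁ · cos φ₂ · cos Δλ )
  = atan2(0.98784, -0.10919) = 96.307° → normalised to [0°, 360°): 96.307°.

96.3°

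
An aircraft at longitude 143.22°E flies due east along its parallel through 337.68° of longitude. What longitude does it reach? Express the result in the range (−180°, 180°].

120.90°E

Start at +143.22°; shift +337.68° → +480.90°.
+480.90° lies outside (−180°, 180°]; subtract 360° → +120.90°.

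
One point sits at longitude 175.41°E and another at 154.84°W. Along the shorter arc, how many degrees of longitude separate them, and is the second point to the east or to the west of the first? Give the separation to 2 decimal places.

Raw difference: -154.84 − 175.41 = -330.25°.
Normalise into (−180°, 180°]: -330.25° + 360° = 29.75°.
Positive ⇒ the second point lies to the east; separation 29.75°.

29.75° east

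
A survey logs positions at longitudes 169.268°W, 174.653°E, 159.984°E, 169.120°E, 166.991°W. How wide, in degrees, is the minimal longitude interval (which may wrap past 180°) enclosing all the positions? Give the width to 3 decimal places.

Sort the longitudes: -169.268°, -166.991°, +159.984°, +169.120°, +174.653°.
Eastward gaps between consecutive values (wrapping around): 2.277°, 326.975°, 9.136°, 5.533°, 16.079°.
Largest gap = 326.975° ⇒ minimal covering band is its complement: 360° − 326.975° = 33.025°.
Band runs from +159.984° eastward to -166.991°, crossing the antimeridian.

33.025°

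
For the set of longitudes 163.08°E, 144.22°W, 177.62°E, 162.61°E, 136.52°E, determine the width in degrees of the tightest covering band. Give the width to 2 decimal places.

79.26°

Sort the longitudes: -144.22°, +136.52°, +162.61°, +163.08°, +177.62°.
Eastward gaps between consecutive values (wrapping around): 280.74°, 26.09°, 0.47°, 14.54°, 38.16°.
Largest gap = 280.74° ⇒ minimal covering band is its complement: 360° − 280.74° = 79.26°.
Band runs from +136.52° eastward to -144.22°, crossing the antimeridian.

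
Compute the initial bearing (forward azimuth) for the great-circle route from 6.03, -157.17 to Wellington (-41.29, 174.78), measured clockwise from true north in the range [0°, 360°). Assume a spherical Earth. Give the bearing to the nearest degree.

Δλ = 174.78 − -157.17 = 331.95°; wrapped into (−180°, 180°]: -28.05°.
θ = atan2( sin Δλ · cos φ₂ , cos φ₁ · sin φ₂ − sin φ₁ · cos φ₂ · cos Δλ )
  = atan2(-0.35333, -0.72588) = -154.045° → normalised to [0°, 360°): 205.955°.

206°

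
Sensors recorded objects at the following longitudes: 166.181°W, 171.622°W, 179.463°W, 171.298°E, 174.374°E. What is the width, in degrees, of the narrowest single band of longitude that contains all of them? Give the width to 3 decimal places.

22.521°

Sort the longitudes: -179.463°, -171.622°, -166.181°, +171.298°, +174.374°.
Eastward gaps between consecutive values (wrapping around): 7.841°, 5.441°, 337.479°, 3.076°, 6.163°.
Largest gap = 337.479° ⇒ minimal covering band is its complement: 360° − 337.479° = 22.521°.
Band runs from +171.298° eastward to -166.181°, crossing the antimeridian.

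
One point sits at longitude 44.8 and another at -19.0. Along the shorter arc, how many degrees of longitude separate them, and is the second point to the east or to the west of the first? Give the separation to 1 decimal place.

Raw difference: -19.0 − 44.8 = -63.8°.
Normalise into (−180°, 180°]: -63.8° stays -63.8°.
Negative ⇒ the second point lies to the west; separation 63.8°.

63.8° west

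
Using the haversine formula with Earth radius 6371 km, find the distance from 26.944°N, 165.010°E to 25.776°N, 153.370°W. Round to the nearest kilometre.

4130 km

Δλ = -153.370 − 165.010 = -318.380°; wrapped into (−180°, 180°]: 41.620°.
Δφ = 25.776 − 26.944 = -1.168°.
a = sin²(Δφ/2) + cos φ₁ · cos φ₂ · sin²(Δλ/2) = 0.101425.
c = 2·atan2(√a, √(1−a)) = 0.64824 rad → d = 6371·c ≈ 4129.91 km.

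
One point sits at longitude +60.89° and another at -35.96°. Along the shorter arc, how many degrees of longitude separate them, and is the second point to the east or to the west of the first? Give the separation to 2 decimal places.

Raw difference: -35.96 − 60.89 = -96.85°.
Normalise into (−180°, 180°]: -96.85° stays -96.85°.
Negative ⇒ the second point lies to the west; separation 96.85°.

96.85° west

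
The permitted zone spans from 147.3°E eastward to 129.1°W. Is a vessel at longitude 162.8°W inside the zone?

Band width going east from +147.3° to -129.1°: ((-129.1 − 147.3) mod 360) = 83.6°.
Offset of -162.8° east of the west edge: ((-162.8 − 147.3) mod 360) = 49.9°.
49.9° ≤ 83.6° ⇒ inside.

Yes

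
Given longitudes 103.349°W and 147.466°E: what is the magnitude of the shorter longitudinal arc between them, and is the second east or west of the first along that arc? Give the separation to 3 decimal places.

Raw difference: 147.466 − -103.349 = 250.815°.
Normalise into (−180°, 180°]: 250.815° − 360° = -109.185°.
Negative ⇒ the second point lies to the west; separation 109.185°.

109.185° west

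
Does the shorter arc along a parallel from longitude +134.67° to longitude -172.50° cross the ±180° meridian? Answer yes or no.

Naïve |-172.50 − 134.67| = 307.17° > 180°, so the shorter arc goes the other way round — across 180°.
Signed shortest Δλ = ((-172.50 − 134.67 + 180) mod 360) − 180 = 52.83°.
Going east by 52.83° from +134.67° passes through 180° before reaching -172.50°.

Yes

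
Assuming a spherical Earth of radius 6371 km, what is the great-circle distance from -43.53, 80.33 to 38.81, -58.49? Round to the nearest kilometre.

Δλ = -58.49 − 80.33 = -138.82°.
Δφ = 38.81 − -43.53 = 82.34°.
a = sin²(Δφ/2) + cos φ₁ · cos φ₂ · sin²(Δλ/2) = 0.928433.
c = 2·atan2(√a, √(1−a)) = 2.59995 rad → d = 6371·c ≈ 16564.31 km.

16564 km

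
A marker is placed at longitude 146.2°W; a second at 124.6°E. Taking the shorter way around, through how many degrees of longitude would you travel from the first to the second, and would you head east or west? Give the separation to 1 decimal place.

Raw difference: 124.6 − -146.2 = 270.8°.
Normalise into (−180°, 180°]: 270.8° − 360° = -89.2°.
Negative ⇒ the second point lies to the west; separation 89.2°.

89.2° west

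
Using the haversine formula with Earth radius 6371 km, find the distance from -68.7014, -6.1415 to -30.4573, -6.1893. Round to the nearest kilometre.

4253 km

Δλ = -6.1893 − -6.1415 = -0.0478°.
Δφ = -30.4573 − -68.7014 = 38.2441°.
a = sin²(Δφ/2) + cos φ₁ · cos φ₂ · sin²(Δλ/2) = 0.107310.
c = 2·atan2(√a, √(1−a)) = 0.66749 rad → d = 6371·c ≈ 4252.55 km.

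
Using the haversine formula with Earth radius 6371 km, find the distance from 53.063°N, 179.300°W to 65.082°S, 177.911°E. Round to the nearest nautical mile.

7095 nmi

Δλ = 177.911 − -179.300 = 357.211°; wrapped into (−180°, 180°]: -2.789°.
Δφ = -65.082 − 53.063 = -118.145°.
a = sin²(Δφ/2) + cos φ₁ · cos φ₂ · sin²(Δλ/2) = 0.736002.
c = 2·atan2(√a, √(1−a)) = 2.06236 rad → d = 6371·c ≈ 13139.29 km ≈ 7094.65 nmi.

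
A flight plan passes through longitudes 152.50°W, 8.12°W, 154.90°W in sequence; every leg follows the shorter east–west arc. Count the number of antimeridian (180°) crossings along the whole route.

Leg 1: -152.50° → -8.12°, shortest Δλ = 144.38° (east) — does not cross 180°.
Leg 2: -8.12° → -154.90°, shortest Δλ = -146.78° (west) — does not cross 180°.
Total crossings: 0.

0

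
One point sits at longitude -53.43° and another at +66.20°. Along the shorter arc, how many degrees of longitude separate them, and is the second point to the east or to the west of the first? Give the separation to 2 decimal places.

Raw difference: 66.20 − -53.43 = 119.63°.
Normalise into (−180°, 180°]: 119.63° stays 119.63°.
Positive ⇒ the second point lies to the east; separation 119.63°.

119.63° east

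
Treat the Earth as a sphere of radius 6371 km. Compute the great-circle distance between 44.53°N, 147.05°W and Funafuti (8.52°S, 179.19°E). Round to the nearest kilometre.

6802 km

Δλ = 179.19 − -147.05 = 326.24°; wrapped into (−180°, 180°]: -33.76°.
Δφ = -8.52 − 44.53 = -53.05°.
a = sin²(Δφ/2) + cos φ₁ · cos φ₂ · sin²(Δλ/2) = 0.258884.
c = 2·atan2(√a, √(1−a)) = 1.06759 rad → d = 6371·c ≈ 6801.65 km.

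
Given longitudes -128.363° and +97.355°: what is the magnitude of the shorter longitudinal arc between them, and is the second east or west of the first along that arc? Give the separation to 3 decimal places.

Raw difference: 97.355 − -128.363 = 225.718°.
Normalise into (−180°, 180°]: 225.718° − 360° = -134.282°.
Negative ⇒ the second point lies to the west; separation 134.282°.

134.282° west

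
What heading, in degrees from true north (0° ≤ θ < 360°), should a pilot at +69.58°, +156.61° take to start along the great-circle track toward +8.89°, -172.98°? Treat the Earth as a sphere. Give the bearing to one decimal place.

146.1°

Δλ = -172.98 − 156.61 = -329.59°; wrapped into (−180°, 180°]: 30.41°.
θ = atan2( sin Δλ · cos φ₂ , cos φ₁ · sin φ₂ − sin φ₁ · cos φ₂ · cos Δλ )
  = atan2(0.50010, -0.74460) = 146.113° → normalised to [0°, 360°): 146.113°.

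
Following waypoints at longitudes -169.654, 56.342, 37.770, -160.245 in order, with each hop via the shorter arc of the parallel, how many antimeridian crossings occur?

Leg 1: -169.654° → +56.342°, shortest Δλ = -134.004° (west) — crosses 180°.
Leg 2: +56.342° → +37.770°, shortest Δλ = -18.572° (west) — does not cross 180°.
Leg 3: +37.770° → -160.245°, shortest Δλ = 161.985° (east) — crosses 180°.
Total crossings: 2.

2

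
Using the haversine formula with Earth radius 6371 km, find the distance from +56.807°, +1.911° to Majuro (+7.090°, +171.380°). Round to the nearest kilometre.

12845 km

Δλ = 171.380 − 1.911 = 169.469°.
Δφ = 7.090 − 56.807 = -49.717°.
a = sin²(Δφ/2) + cos φ₁ · cos φ₂ · sin²(Δλ/2) = 0.715418.
c = 2·atan2(√a, √(1−a)) = 2.01621 rad → d = 6371·c ≈ 12845.30 km.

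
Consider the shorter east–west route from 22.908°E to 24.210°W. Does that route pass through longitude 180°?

Signed shortest Δλ = ((-24.210 − 22.908 + 180) mod 360) − 180 = -47.118°.
Going west by 47.118° from +22.908° reaches -24.210° without touching 180°.

No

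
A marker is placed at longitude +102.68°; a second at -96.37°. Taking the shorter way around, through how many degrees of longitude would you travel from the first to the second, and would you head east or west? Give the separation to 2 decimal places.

160.95° east

Raw difference: -96.37 − 102.68 = -199.05°.
Normalise into (−180°, 180°]: -199.05° + 360° = 160.95°.
Positive ⇒ the second point lies to the east; separation 160.95°.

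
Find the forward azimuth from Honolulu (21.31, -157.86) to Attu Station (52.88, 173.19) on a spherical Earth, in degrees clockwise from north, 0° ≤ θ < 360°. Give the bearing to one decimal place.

Δλ = 173.19 − -157.86 = 331.05°; wrapped into (−180°, 180°]: -28.95°.
θ = atan2( sin Δλ · cos φ₂ , cos φ₁ · sin φ₂ − sin φ₁ · cos φ₂ · cos Δλ )
  = atan2(-0.29212, 0.55094) = -27.933° → normalised to [0°, 360°): 332.067°.

332.1°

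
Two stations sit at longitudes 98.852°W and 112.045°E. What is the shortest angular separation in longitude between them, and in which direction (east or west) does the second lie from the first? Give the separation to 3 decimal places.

Raw difference: 112.045 − -98.852 = 210.897°.
Normalise into (−180°, 180°]: 210.897° − 360° = -149.103°.
Negative ⇒ the second point lies to the west; separation 149.103°.

149.103° west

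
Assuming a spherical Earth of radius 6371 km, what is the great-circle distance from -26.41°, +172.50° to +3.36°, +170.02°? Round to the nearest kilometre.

3321 km

Δλ = 170.02 − 172.50 = -2.48°.
Δφ = 3.36 − -26.41 = 29.77°.
a = sin²(Δφ/2) + cos φ₁ · cos φ₂ · sin²(Δλ/2) = 0.066406.
c = 2·atan2(√a, √(1−a)) = 0.52127 rad → d = 6371·c ≈ 3321.00 km.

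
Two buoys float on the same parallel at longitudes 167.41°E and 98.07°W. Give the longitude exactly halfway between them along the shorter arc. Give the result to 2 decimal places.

145.33°W

Signed shortest Δλ from +167.41° to -98.07° is +94.52°.
Midpoint longitude = +167.41° + (+94.52°)/2 = +167.41° + 47.26° = +214.67°.
Normalise into (−180°, 180°]: -145.33°.
(The naïve average (+167.41 + -98.07)/2 = 34.67° is on the wrong side of the globe.)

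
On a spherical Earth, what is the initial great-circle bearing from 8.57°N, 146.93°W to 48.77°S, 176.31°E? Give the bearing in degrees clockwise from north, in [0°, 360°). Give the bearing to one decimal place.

Δλ = 176.31 − -146.93 = 323.24°; wrapped into (−180°, 180°]: -36.76°.
θ = atan2( sin Δλ · cos φ₂ , cos φ₁ · sin φ₂ − sin φ₁ · cos φ₂ · cos Δλ )
  = atan2(-0.39444, -0.82236) = -154.376° → normalised to [0°, 360°): 205.624°.

205.6°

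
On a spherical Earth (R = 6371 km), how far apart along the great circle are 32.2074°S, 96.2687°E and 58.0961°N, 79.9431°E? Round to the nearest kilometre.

10156 km

Δλ = 79.9431 − 96.2687 = -16.3256°.
Δφ = 58.0961 − -32.2074 = 90.3035°.
a = sin²(Δφ/2) + cos φ₁ · cos φ₂ · sin²(Δλ/2) = 0.511664.
c = 2·atan2(√a, √(1−a)) = 1.59413 rad → d = 6371·c ≈ 10156.17 km.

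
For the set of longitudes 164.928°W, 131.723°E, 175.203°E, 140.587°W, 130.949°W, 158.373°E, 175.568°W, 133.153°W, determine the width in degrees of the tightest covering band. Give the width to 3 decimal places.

97.328°

Sort the longitudes: -175.568°, -164.928°, -140.587°, -133.153°, -130.949°, +131.723°, +158.373°, +175.203°.
Eastward gaps between consecutive values (wrapping around): 10.640°, 24.341°, 7.434°, 2.204°, 262.672°, 26.650°, 16.830°, 9.229°.
Largest gap = 262.672° ⇒ minimal covering band is its complement: 360° − 262.672° = 97.328°.
Band runs from +131.723° eastward to -130.949°, crossing the antimeridian.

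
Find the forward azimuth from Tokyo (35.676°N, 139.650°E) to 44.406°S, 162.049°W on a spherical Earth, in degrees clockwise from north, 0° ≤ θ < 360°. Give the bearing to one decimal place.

142.3°

Δλ = -162.049 − 139.650 = -301.699°; wrapped into (−180°, 180°]: 58.301°.
θ = atan2( sin Δλ · cos φ₂ , cos φ₁ · sin φ₂ − sin φ₁ · cos φ₂ · cos Δλ )
  = atan2(0.60783, -0.78734) = 142.332° → normalised to [0°, 360°): 142.332°.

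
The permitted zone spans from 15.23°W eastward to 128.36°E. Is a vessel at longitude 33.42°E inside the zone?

Band width going east from -15.23° to +128.36°: ((128.36 − -15.23) mod 360) = 143.59°.
Offset of +33.42° east of the west edge: ((33.42 − -15.23) mod 360) = 48.65°.
48.65° ≤ 143.59° ⇒ inside.

Yes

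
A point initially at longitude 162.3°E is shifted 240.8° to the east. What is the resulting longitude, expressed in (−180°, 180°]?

Start at +162.3°; shift +240.8° → +403.1°.
+403.1° lies outside (−180°, 180°]; subtract 360° → +43.1°.

43.1°E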